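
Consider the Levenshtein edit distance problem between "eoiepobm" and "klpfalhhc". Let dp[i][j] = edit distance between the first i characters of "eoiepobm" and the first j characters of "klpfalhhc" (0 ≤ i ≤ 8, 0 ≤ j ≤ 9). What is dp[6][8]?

   ''  k  l  p  f  a  l  h  h  c
''  0  1  2  3  4  5  6  7  8  9
 e  1  1  2  3  4  5  6  7  8  9
 o  2  2  2  3  4  5  6  7  8  9
 i  3  3  3  3  4  5  6  7  8  9
 e  4  4  4  4  4  5  6  7  8  9
 p  5  5  5  4  5  5  6  7  8  9
 o  6  6  6  5  5  6  6  7  8  9
 b  7  7  7  6  6  6  7  7  8  9
 m  8  8  8  7  7  7  7  8  8  9

8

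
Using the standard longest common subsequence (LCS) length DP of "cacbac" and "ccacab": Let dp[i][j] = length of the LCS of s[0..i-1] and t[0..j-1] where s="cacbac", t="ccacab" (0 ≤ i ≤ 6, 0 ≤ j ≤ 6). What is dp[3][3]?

   ''  c  c  a  c  a  b
''  0  0  0  0  0  0  0
 c  0  1  1  1  1  1  1
 a  0  1  1  2  2  2  2
 c  0  1  2  2  3  3  3
 b  0  1  2  2  3  3  4
 a  0  1  2  3  3  4  4
 c  0  1  2  3  4  4  4

2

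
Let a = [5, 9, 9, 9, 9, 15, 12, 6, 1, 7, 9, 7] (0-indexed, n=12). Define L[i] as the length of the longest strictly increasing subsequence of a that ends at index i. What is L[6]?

   i    0    1    2    3    4    5    6    7    8    9   10   11
a[i]    5    9    9    9    9   15   12    6    1    7    9    7
L[i]    1    2    2    2    2    3    3    2    1    3    4    3

3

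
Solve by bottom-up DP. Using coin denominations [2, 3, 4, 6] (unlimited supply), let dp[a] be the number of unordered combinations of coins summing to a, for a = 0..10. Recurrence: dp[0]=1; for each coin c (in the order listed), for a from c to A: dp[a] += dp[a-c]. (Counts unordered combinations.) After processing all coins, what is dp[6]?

4

after  coin     0     1     2     3     4     5     6     7     8     9    10
          2     1     0     1     0     1     0     1     0     1     0     1
          3     1     0     1     1     1     1     2     1     2     2     2
          4     1     0     1     1     2     1     3     2     4     3     5
          6     1     0     1     1     2     1     4     2     5     4     7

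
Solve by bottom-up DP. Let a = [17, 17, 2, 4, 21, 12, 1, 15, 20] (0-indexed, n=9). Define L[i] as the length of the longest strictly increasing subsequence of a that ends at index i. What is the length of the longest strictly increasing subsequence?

   i    0    1    2    3    4    5    6    7    8
a[i]   17   17    2    4   21   12    1   15   20
L[i]    1    1    1    2    3    3    1    4    5

5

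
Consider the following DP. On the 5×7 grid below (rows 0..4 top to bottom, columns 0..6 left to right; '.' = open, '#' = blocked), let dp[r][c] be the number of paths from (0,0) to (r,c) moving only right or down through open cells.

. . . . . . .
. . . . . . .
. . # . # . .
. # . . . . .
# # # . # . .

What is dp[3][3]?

r\c   0   1   2   3   4   5   6
  0   1   1   1   1   1   1   1
  1   1   2   3   4   5   6   7
  2   1   3   0   4   0   6  13
  3   1   0   0   4   4  10  23
  4   0   0   0   4   0  10  33

4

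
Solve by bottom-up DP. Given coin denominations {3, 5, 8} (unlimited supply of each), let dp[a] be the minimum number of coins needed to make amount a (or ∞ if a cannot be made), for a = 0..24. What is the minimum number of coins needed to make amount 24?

3

 a  0  1  2  3  4  5  6  7  8  9 10 11 12 13 14 15 16 17 18 19 20 21 22 23 24
dp  0  -  -  1  -  1  2  -  1  3  2  2  4  2  3  3  2  4  3  3  4  3  4  4  3
(- denotes ∞ / unreachable)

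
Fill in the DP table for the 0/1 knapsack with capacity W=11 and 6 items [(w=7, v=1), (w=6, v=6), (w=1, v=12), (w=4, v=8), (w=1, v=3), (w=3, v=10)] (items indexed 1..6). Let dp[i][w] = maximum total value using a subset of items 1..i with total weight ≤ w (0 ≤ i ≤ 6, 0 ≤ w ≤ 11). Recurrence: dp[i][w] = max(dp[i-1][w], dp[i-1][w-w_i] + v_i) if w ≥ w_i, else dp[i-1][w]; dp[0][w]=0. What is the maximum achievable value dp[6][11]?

i\w   0   1   2   3   4   5   6   7   8   9  10  11
  0   0   0   0   0   0   0   0   0   0   0   0   0
  1   0   0   0   0   0   0   0   1   1   1   1   1
  2   0   0   0   0   0   0   6   6   6   6   6   6
  3   0  12  12  12  12  12  12  18  18  18  18  18
  4   0  12  12  12  12  20  20  20  20  20  20  26
  5   0  12  15  15  15  20  23  23  23  23  23  26
  6   0  12  15  15  22  25  25  25  30  33  33  33

33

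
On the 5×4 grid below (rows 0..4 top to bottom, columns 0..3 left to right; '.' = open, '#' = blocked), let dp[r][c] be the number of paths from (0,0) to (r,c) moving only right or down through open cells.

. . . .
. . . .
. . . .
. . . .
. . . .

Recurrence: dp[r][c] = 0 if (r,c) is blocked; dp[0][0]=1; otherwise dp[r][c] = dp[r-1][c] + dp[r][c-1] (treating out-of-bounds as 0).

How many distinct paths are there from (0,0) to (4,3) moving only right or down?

r\c   0   1   2   3
  0   1   1   1   1
  1   1   2   3   4
  2   1   3   6  10
  3   1   4  10  20
  4   1   5  15  35

35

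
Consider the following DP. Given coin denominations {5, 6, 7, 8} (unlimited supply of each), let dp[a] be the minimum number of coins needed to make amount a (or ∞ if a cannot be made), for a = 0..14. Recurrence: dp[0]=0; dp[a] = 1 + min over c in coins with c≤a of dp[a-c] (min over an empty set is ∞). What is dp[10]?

 a  0  1  2  3  4  5  6  7  8  9 10 11 12 13 14
dp  0  -  -  -  -  1  1  1  1  -  2  2  2  2  2
(- denotes ∞ / unreachable)

2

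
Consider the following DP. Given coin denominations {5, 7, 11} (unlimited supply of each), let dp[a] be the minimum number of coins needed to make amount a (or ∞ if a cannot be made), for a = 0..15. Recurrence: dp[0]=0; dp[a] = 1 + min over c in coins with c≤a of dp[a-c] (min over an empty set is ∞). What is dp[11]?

 a  0  1  2  3  4  5  6  7  8  9 10 11 12 13 14 15
dp  0  -  -  -  -  1  -  1  -  -  2  1  2  -  2  3
(- denotes ∞ / unreachable)

1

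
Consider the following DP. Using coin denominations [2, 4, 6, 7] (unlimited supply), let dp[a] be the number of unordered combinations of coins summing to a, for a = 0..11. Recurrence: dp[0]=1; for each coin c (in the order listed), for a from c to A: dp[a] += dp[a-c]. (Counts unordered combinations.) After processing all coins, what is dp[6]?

3

after  coin     0     1     2     3     4     5     6     7     8     9    10    11
          2     1     0     1     0     1     0     1     0     1     0     1     0
          4     1     0     1     0     2     0     2     0     3     0     3     0
          6     1     0     1     0     2     0     3     0     4     0     5     0
          7     1     0     1     0     2     0     3     1     4     1     5     2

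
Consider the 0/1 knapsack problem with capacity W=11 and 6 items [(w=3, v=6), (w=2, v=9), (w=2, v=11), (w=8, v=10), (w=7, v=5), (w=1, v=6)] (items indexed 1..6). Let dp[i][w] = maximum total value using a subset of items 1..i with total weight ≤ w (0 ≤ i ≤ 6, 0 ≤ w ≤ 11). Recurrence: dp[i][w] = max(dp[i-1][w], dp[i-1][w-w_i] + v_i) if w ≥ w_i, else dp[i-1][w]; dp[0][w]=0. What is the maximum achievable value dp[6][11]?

i\w   0   1   2   3   4   5   6   7   8   9  10  11
  0   0   0   0   0   0   0   0   0   0   0   0   0
  1   0   0   0   6   6   6   6   6   6   6   6   6
  2   0   0   9   9   9  15  15  15  15  15  15  15
  3   0   0  11  11  20  20  20  26  26  26  26  26
  4   0   0  11  11  20  20  20  26  26  26  26  26
  5   0   0  11  11  20  20  20  26  26  26  26  26
  6   0   6  11  17  20  26  26  26  32  32  32  32

32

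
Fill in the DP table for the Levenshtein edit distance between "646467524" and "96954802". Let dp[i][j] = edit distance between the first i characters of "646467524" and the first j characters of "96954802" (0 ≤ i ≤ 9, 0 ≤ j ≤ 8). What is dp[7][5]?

   ''  9  6  9  5  4  8  0  2
''  0  1  2  3  4  5  6  7  8
 6  1  1  1  2  3  4  5  6  7
 4  2  2  2  2  3  3  4  5  6
 6  3  3  2  3  3  4  4  5  6
 4  4  4  3  3  4  3  4  5  6
 6  5  5  4  4  4  4  4  5  6
 7  6  6  5  5  5  5  5  5  6
 5  7  7  6  6  5  6  6  6  6
 2  8  8  7  7  6  6  7  7  6
 4  9  9  8  8  7  6  7  8  7

6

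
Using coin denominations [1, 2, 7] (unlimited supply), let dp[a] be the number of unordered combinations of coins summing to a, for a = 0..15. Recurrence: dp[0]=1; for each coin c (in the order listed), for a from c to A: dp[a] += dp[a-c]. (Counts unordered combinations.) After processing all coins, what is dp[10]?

8

after  coin     0     1     2     3     4     5     6     7     8     9    10    11    12    13    14    15
          1     1     1     1     1     1     1     1     1     1     1     1     1     1     1     1     1
          2     1     1     2     2     3     3     4     4     5     5     6     6     7     7     8     8
          7     1     1     2     2     3     3     4     5     6     7     8     9    10    11    13    14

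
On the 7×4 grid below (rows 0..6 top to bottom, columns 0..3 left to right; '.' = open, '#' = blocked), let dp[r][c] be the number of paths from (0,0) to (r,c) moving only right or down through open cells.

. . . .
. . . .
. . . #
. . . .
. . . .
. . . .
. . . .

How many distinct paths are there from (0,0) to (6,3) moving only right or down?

r\c   0   1   2   3
  0   1   1   1   1
  1   1   2   3   4
  2   1   3   6   0
  3   1   4  10  10
  4   1   5  15  25
  5   1   6  21  46
  6   1   7  28  74

74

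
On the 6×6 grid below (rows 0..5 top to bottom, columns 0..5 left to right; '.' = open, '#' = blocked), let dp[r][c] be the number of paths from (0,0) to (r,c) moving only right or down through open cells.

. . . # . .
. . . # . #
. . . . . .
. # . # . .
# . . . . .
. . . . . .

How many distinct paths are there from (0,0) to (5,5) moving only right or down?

r\c   0   1   2   3   4   5
  0   1   1   1   0   0   0
  1   1   2   3   0   0   0
  2   1   3   6   6   6   6
  3   1   0   6   0   6  12
  4   0   0   6   6  12  24
  5   0   0   6  12  24  48

48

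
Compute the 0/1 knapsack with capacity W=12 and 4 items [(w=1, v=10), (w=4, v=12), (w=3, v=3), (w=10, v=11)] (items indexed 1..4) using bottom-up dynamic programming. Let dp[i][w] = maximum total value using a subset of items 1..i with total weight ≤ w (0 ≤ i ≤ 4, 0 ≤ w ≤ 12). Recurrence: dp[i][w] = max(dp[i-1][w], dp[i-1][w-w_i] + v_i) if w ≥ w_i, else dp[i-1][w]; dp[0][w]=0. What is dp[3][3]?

i\w   0   1   2   3   4   5   6   7   8   9  10  11  12
  0   0   0   0   0   0   0   0   0   0   0   0   0   0
  1   0  10  10  10  10  10  10  10  10  10  10  10  10
  2   0  10  10  10  12  22  22  22  22  22  22  22  22
  3   0  10  10  10  13  22  22  22  25  25  25  25  25
  4   0  10  10  10  13  22  22  22  25  25  25  25  25

10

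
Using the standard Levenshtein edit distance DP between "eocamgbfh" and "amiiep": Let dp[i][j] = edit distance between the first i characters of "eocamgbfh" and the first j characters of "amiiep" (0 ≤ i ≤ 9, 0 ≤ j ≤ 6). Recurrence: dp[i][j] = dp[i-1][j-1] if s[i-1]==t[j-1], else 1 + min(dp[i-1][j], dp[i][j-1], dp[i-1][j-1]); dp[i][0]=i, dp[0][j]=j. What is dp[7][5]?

   ''  a  m  i  i  e  p
''  0  1  2  3  4  5  6
 e  1  1  2  3  4  4  5
 o  2  2  2  3  4  5  5
 c  3  3  3  3  4  5  6
 a  4  3  4  4  4  5  6
 m  5  4  3  4  5  5  6
 g  6  5  4  4  5  6  6
 b  7  6  5  5  5  6  7
 f  8  7  6  6  6  6  7
 h  9  8  7  7  7  7  7

6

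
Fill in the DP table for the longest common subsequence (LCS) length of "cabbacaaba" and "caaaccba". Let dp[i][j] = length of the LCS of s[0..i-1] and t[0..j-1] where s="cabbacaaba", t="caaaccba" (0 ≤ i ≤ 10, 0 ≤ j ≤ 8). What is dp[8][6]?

   ''  c  a  a  a  c  c  b  a
''  0  0  0  0  0  0  0  0  0
 c  0  1  1  1  1  1  1  1  1
 a  0  1  2  2  2  2  2  2  2
 b  0  1  2  2  2  2  2  3  3
 b  0  1  2  2  2  2  2  3  3
 a  0  1  2  3  3  3  3  3  4
 c  0  1  2  3  3  4  4  4  4
 a  0  1  2  3  4  4  4  4  5
 a  0  1  2  3  4  4  4  4  5
 b  0  1  2  3  4  4  4  5  5
 a  0  1  2  3  4  4  4  5  6

4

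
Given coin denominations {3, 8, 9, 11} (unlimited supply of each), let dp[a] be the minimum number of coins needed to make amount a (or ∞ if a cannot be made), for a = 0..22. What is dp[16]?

 a  0  1  2  3  4  5  6  7  8  9 10 11 12 13 14 15 16 17 18 19 20 21 22
dp  0  -  -  1  -  -  2  -  1  1  -  1  2  -  2  3  2  2  2  2  2  3  2
(- denotes ∞ / unreachable)

2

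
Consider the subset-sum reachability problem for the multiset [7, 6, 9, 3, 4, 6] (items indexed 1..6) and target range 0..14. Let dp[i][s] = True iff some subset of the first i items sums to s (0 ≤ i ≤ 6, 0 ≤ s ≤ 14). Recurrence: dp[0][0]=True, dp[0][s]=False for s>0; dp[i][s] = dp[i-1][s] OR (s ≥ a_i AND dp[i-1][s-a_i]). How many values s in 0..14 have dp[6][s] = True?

i\s   0   1   2   3   4   5   6   7   8   9  10  11  12  13  14
  0   T   F   F   F   F   F   F   F   F   F   F   F   F   F   F
  1   T   F   F   F   F   F   F   T   F   F   F   F   F   F   F
  2   T   F   F   F   F   F   T   T   F   F   F   F   F   T   F
  3   T   F   F   F   F   F   T   T   F   T   F   F   F   T   F
  4   T   F   F   T   F   F   T   T   F   T   T   F   T   T   F
  5   T   F   F   T   T   F   T   T   F   T   T   T   T   T   T
  6   T   F   F   T   T   F   T   T   F   T   T   T   T   T   T

11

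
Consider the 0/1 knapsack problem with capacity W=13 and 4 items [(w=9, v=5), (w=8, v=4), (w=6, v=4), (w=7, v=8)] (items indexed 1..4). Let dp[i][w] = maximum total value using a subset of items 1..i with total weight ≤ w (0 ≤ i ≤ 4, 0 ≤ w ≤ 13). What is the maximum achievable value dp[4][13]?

i\w   0   1   2   3   4   5   6   7   8   9  10  11  12  13
  0   0   0   0   0   0   0   0   0   0   0   0   0   0   0
  1   0   0   0   0   0   0   0   0   0   5   5   5   5   5
  2   0   0   0   0   0   0   0   0   4   5   5   5   5   5
  3   0   0   0   0   0   0   4   4   4   5   5   5   5   5
  4   0   0   0   0   0   0   4   8   8   8   8   8   8  12

12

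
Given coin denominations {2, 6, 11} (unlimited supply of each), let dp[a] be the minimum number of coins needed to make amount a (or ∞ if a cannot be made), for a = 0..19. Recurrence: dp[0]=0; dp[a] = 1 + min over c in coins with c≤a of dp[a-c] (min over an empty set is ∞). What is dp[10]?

3

 a  0  1  2  3  4  5  6  7  8  9 10 11 12 13 14 15 16 17 18 19
dp  0  -  1  -  2  -  1  -  2  -  3  1  2  2  3  3  4  2  3  3
(- denotes ∞ / unreachable)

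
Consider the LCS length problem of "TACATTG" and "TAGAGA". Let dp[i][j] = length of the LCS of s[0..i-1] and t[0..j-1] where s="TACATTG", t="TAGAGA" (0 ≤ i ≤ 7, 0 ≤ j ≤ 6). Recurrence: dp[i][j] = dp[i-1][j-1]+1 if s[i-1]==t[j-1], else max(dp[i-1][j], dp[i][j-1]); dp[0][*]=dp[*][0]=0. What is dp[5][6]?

3

   ''  T  A  G  A  G  A
''  0  0  0  0  0  0  0
 T  0  1  1  1  1  1  1
 A  0  1  2  2  2  2  2
 C  0  1  2  2  2  2  2
 A  0  1  2  2  3  3  3
 T  0  1  2  2  3  3  3
 T  0  1  2  2  3  3  3
 G  0  1  2  3  3  4  4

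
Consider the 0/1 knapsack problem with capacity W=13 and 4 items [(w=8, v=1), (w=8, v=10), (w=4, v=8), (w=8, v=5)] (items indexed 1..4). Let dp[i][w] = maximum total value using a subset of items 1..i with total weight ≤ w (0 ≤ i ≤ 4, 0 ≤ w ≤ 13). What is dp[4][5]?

8

i\w   0   1   2   3   4   5   6   7   8   9  10  11  12  13
  0   0   0   0   0   0   0   0   0   0   0   0   0   0   0
  1   0   0   0   0   0   0   0   0   1   1   1   1   1   1
  2   0   0   0   0   0   0   0   0  10  10  10  10  10  10
  3   0   0   0   0   8   8   8   8  10  10  10  10  18  18
  4   0   0   0   0   8   8   8   8  10  10  10  10  18  18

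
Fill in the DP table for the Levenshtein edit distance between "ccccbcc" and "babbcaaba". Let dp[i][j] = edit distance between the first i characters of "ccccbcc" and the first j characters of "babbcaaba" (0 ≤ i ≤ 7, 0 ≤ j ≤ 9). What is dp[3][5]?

   ''  b  a  b  b  c  a  a  b  a
''  0  1  2  3  4  5  6  7  8  9
 c  1  1  2  3  4  4  5  6  7  8
 c  2  2  2  3  4  4  5  6  7  8
 c  3  3  3  3  4  4  5  6  7  8
 c  4  4  4  4  4  4  5  6  7  8
 b  5  4  5  4  4  5  5  6  6  7
 c  6  5  5  5  5  4  5  6  7  7
 c  7  6  6  6  6  5  5  6  7  8

4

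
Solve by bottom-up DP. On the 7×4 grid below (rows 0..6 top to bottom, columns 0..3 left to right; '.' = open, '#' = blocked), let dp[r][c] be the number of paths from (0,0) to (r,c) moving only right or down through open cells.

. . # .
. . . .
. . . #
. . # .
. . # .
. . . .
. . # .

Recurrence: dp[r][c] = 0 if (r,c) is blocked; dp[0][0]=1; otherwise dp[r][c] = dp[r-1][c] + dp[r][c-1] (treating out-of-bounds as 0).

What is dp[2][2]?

r\c   0   1   2   3
  0   1   1   0   0
  1   1   2   2   2
  2   1   3   5   0
  3   1   4   0   0
  4   1   5   0   0
  5   1   6   6   6
  6   1   7   0   6

5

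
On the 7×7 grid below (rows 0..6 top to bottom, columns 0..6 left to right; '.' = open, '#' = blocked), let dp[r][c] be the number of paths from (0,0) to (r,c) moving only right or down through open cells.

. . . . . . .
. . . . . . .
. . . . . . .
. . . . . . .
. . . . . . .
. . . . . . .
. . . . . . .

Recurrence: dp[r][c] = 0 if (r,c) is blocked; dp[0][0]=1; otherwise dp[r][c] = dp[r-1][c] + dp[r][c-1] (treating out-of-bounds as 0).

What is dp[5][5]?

252

r\c   0   1   2   3   4   5   6
  0   1   1   1   1   1   1   1
  1   1   2   3   4   5   6   7
  2   1   3   6  10  15  21  28
  3   1   4  10  20  35  56  84
  4   1   5  15  35  70 126 210
  5   1   6  21  56 126 252 462
  6   1   7  28  84 210 462 924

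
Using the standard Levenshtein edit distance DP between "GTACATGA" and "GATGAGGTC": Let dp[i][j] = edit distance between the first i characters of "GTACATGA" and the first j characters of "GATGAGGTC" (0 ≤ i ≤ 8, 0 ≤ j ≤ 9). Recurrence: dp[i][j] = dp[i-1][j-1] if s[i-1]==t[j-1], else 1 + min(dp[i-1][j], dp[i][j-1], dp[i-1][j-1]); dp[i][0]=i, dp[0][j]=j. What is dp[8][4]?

4

   ''  G  A  T  G  A  G  G  T  C
''  0  1  2  3  4  5  6  7  8  9
 G  1  0  1  2  3  4  5  6  7  8
 T  2  1  1  1  2  3  4  5  6  7
 A  3  2  1  2  2  2  3  4  5  6
 C  4  3  2  2  3  3  3  4  5  5
 A  5  4  3  3  3  3  4  4  5  6
 T  6  5  4  3  4  4  4  5  4  5
 G  7  6  5  4  3  4  4  4  5  5
 A  8  7  6  5  4  3  4  5  5  6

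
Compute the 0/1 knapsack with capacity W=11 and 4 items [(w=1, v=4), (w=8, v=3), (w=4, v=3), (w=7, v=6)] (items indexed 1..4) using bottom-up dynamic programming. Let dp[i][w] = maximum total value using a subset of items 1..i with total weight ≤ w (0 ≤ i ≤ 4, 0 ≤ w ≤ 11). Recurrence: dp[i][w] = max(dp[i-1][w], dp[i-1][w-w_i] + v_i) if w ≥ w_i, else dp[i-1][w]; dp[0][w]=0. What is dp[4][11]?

10

i\w   0   1   2   3   4   5   6   7   8   9  10  11
  0   0   0   0   0   0   0   0   0   0   0   0   0
  1   0   4   4   4   4   4   4   4   4   4   4   4
  2   0   4   4   4   4   4   4   4   4   7   7   7
  3   0   4   4   4   4   7   7   7   7   7   7   7
  4   0   4   4   4   4   7   7   7  10  10  10  10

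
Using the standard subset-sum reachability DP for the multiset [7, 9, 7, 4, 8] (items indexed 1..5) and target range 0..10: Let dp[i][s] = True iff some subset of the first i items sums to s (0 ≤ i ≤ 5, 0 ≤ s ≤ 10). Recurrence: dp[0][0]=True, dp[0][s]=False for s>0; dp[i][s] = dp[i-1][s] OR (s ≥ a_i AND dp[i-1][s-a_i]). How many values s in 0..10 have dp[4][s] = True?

i\s   0   1   2   3   4   5   6   7   8   9  10
  0   T   F   F   F   F   F   F   F   F   F   F
  1   T   F   F   F   F   F   F   T   F   F   F
  2   T   F   F   F   F   F   F   T   F   T   F
  3   T   F   F   F   F   F   F   T   F   T   F
  4   T   F   F   F   T   F   F   T   F   T   F
  5   T   F   F   F   T   F   F   T   T   T   F

4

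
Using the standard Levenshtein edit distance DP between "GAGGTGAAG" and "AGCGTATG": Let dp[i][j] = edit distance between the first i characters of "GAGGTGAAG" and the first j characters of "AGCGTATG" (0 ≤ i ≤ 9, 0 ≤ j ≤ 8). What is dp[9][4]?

6

   ''  A  G  C  G  T  A  T  G
''  0  1  2  3  4  5  6  7  8
 G  1  1  1  2  3  4  5  6  7
 A  2  1  2  2  3  4  4  5  6
 G  3  2  1  2  2  3  4  5  5
 G  4  3  2  2  2  3  4  5  5
 T  5  4  3  3  3  2  3  4  5
 G  6  5  4  4  3  3  3  4  4
 A  7  6  5  5  4  4  3  4  5
 A  8  7  6  6  5  5  4  4  5
 G  9  8  7  7  6  6  5  5  4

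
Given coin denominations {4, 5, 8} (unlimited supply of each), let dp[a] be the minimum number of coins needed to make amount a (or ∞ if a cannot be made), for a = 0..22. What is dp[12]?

 a  0  1  2  3  4  5  6  7  8  9 10 11 12 13 14 15 16 17 18 19 20 21 22
dp  0  -  -  -  1  1  -  -  1  2  2  -  2  2  3  3  2  3  3  4  3  3  4
(- denotes ∞ / unreachable)

2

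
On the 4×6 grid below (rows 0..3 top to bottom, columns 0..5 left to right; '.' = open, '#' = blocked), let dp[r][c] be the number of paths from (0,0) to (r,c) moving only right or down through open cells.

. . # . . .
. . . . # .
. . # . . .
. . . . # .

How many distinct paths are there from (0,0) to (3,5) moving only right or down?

r\c   0   1   2   3   4   5
  0   1   1   0   0   0   0
  1   1   2   2   2   0   0
  2   1   3   0   2   2   2
  3   1   4   4   6   0   2

2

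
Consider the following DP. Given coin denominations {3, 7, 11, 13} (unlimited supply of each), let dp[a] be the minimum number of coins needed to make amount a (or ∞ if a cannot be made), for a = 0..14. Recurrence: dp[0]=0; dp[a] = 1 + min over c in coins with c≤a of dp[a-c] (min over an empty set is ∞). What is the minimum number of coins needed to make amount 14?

 a  0  1  2  3  4  5  6  7  8  9 10 11 12 13 14
dp  0  -  -  1  -  -  2  1  -  3  2  1  4  1  2
(- denotes ∞ / unreachable)

2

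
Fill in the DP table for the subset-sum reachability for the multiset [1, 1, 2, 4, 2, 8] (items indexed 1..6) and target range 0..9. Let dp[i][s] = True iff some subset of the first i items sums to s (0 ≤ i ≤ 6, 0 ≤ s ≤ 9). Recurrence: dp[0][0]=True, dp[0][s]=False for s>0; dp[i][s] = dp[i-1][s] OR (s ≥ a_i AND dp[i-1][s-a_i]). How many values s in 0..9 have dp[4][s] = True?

i\s   0   1   2   3   4   5   6   7   8   9
  0   T   F   F   F   F   F   F   F   F   F
  1   T   T   F   F   F   F   F   F   F   F
  2   T   T   T   F   F   F   F   F   F   F
  3   T   T   T   T   T   F   F   F   F   F
  4   T   T   T   T   T   T   T   T   T   F
  5   T   T   T   T   T   T   T   T   T   T
  6   T   T   T   T   T   T   T   T   T   T

9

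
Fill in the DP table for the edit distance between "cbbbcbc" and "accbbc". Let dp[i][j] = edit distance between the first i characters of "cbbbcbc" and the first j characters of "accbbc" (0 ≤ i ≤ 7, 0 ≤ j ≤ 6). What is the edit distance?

   ''  a  c  c  b  b  c
''  0  1  2  3  4  5  6
 c  1  1  1  2  3  4  5
 b  2  2  2  2  2  3  4
 b  3  3  3  3  2  2  3
 b  4  4  4  4  3  2  3
 c  5  5  4  4  4  3  2
 b  6  6  5  5  4  4  3
 c  7  7  6  5  5  5  4

4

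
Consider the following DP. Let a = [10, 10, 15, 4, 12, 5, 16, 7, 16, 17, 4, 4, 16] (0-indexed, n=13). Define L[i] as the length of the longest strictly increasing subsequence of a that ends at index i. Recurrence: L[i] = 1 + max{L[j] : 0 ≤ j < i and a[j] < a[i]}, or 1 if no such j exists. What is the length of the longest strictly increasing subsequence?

   i    0    1    2    3    4    5    6    7    8    9   10   11   12
a[i]   10   10   15    4   12    5   16    7   16   17    4    4   16
L[i]    1    1    2    1    2    2    3    3    4    5    1    1    4

5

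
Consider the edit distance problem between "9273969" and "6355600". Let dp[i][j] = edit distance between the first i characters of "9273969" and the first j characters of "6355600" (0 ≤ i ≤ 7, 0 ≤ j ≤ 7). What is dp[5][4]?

   ''  6  3  5  5  6  0  0
''  0  1  2  3  4  5  6  7
 9  1  1  2  3  4  5  6  7
 2  2  2  2  3  4  5  6  7
 7  3  3  3  3  4  5  6  7
 3  4  4  3  4  4  5  6  7
 9  5  5  4  4  5  5  6  7
 6  6  5  5  5  5  5  6  7
 9  7  6  6  6  6  6  6  7

5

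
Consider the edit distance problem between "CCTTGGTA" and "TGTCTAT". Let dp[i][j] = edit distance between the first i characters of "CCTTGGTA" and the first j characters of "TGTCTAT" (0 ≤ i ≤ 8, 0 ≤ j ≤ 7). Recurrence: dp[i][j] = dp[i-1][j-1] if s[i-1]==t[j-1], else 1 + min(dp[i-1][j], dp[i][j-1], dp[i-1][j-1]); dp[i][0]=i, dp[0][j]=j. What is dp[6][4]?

5

   ''  T  G  T  C  T  A  T
''  0  1  2  3  4  5  6  7
 C  1  1  2  3  3  4  5  6
 C  2  2  2  3  3  4  5  6
 T  3  2  3  2  3  3  4  5
 T  4  3  3  3  3  3  4  4
 G  5  4  3  4  4  4  4  5
 G  6  5  4  4  5  5  5  5
 T  7  6  5  4  5  5  6  5
 A  8  7  6  5  5  6  5  6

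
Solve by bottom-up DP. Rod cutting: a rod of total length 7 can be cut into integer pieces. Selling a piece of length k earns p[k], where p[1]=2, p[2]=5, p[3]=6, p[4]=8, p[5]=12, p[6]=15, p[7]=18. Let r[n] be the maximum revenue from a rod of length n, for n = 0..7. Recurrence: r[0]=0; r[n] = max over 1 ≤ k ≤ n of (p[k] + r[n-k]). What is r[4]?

   n    0    1    2    3    4    5    6    7
r[n]    0    2    5    7   10   12   15   18

10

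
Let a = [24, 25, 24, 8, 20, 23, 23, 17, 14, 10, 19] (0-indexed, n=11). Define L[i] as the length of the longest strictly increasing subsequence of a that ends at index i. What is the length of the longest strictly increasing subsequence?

3

   i    0    1    2    3    4    5    6    7    8    9   10
a[i]   24   25   24    8   20   23   23   17   14   10   19
L[i]    1    2    1    1    2    3    3    2    2    2    3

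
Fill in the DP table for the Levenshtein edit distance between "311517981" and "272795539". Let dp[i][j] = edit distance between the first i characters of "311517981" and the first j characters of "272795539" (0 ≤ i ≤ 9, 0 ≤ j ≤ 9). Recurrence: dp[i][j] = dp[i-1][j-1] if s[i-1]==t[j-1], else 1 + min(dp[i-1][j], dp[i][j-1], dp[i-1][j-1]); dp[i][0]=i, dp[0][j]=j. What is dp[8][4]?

7

   ''  2  7  2  7  9  5  5  3  9
''  0  1  2  3  4  5  6  7  8  9
 3  1  1  2  3  4  5  6  7  7  8
 1  2  2  2  3  4  5  6  7  8  8
 1  3  3  3  3  4  5  6  7  8  9
 5  4  4  4  4  4  5  5  6  7  8
 1  5  5  5  5  5  5  6  6  7  8
 7  6  6  5  6  5  6  6  7  7  8
 9  7  7  6  6  6  5  6  7  8  7
 8  8  8  7  7  7  6  6  7  8  8
 1  9  9  8  8  8  7  7  7  8  9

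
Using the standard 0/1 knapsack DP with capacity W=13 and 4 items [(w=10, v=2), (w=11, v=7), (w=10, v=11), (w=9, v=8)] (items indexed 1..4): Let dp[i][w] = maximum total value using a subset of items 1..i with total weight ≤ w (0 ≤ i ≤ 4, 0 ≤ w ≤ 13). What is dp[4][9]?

8

i\w   0   1   2   3   4   5   6   7   8   9  10  11  12  13
  0   0   0   0   0   0   0   0   0   0   0   0   0   0   0
  1   0   0   0   0   0   0   0   0   0   0   2   2   2   2
  2   0   0   0   0   0   0   0   0   0   0   2   7   7   7
  3   0   0   0   0   0   0   0   0   0   0  11  11  11  11
  4   0   0   0   0   0   0   0   0   0   8  11  11  11  11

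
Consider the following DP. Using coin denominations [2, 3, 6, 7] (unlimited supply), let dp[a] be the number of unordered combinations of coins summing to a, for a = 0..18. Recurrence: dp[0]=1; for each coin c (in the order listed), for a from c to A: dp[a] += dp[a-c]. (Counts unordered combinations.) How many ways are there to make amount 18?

14

after  coin     0     1     2     3     4     5     6     7     8     9    10    11    12    13    14    15    16    17    18
          2     1     0     1     0     1     0     1     0     1     0     1     0     1     0     1     0     1     0     1
          3     1     0     1     1     1     1     2     1     2     2     2     2     3     2     3     3     3     3     4
          6     1     0     1     1     1     1     3     1     3     3     3     3     6     3     6     6     6     6    10
          7     1     0     1     1     1     1     3     2     3     4     4     4     7     6     8     9    10    10    14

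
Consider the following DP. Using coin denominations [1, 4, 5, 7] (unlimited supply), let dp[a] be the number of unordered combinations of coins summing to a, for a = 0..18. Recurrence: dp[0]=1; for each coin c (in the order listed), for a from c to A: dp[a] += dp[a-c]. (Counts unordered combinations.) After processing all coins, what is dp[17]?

after  coin     0     1     2     3     4     5     6     7     8     9    10    11    12    13    14    15    16    17    18
          1     1     1     1     1     1     1     1     1     1     1     1     1     1     1     1     1     1     1     1
          4     1     1     1     1     2     2     2     2     3     3     3     3     4     4     4     4     5     5     5
          5     1     1     1     1     2     3     3     3     4     5     6     6     7     8     9    10    11    12    13
          7     1     1     1     1     2     3     3     4     5     6     7     8    10    11    13    15    17    19    21

19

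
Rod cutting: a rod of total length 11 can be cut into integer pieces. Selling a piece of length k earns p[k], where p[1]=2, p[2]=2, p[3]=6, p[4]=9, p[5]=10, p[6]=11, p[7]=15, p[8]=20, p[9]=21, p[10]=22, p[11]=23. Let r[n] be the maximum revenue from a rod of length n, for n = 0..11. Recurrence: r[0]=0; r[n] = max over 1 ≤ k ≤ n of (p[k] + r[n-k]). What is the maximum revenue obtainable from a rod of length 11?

   n    0    1    2    3    4    5    6    7    8    9   10   11
r[n]    0    2    4    6    9   11   13   15   20   22   24   26

26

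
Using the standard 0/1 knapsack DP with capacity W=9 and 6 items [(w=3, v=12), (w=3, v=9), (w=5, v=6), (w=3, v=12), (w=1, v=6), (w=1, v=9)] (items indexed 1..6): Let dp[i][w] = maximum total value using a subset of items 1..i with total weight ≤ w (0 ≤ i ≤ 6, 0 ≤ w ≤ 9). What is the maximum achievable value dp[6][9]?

i\w   0   1   2   3   4   5   6   7   8   9
  0   0   0   0   0   0   0   0   0   0   0
  1   0   0   0  12  12  12  12  12  12  12
  2   0   0   0  12  12  12  21  21  21  21
  3   0   0   0  12  12  12  21  21  21  21
  4   0   0   0  12  12  12  24  24  24  33
  5   0   6   6  12  18  18  24  30  30  33
  6   0   9  15  15  21  27  27  33  39  39

39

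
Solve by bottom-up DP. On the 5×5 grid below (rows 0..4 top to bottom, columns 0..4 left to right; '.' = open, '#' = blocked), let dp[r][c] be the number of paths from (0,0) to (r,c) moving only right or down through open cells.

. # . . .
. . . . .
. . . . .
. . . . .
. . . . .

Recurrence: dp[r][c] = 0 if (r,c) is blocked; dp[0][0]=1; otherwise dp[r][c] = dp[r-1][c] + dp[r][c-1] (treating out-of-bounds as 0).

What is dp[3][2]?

6

r\c   0   1   2   3   4
  0   1   0   0   0   0
  1   1   1   1   1   1
  2   1   2   3   4   5
  3   1   3   6  10  15
  4   1   4  10  20  35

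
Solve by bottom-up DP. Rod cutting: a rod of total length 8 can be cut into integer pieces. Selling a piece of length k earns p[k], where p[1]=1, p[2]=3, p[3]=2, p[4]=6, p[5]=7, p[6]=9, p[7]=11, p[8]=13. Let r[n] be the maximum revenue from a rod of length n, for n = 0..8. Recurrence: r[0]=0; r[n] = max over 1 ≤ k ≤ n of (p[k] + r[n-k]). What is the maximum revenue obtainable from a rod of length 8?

   n    0    1    2    3    4    5    6    7    8
r[n]    0    1    3    4    6    7    9   11   13

13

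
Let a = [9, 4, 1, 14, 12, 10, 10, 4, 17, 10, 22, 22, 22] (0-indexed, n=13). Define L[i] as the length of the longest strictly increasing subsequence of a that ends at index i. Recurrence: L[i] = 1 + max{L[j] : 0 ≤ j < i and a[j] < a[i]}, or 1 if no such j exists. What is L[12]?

4

   i    0    1    2    3    4    5    6    7    8    9   10   11   12
a[i]    9    4    1   14   12   10   10    4   17   10   22   22   22
L[i]    1    1    1    2    2    2    2    2    3    3    4    4    4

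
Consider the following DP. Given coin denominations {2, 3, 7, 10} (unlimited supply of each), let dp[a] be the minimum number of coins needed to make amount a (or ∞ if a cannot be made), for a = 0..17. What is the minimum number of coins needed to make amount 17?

2

 a  0  1  2  3  4  5  6  7  8  9 10 11 12 13 14 15 16 17
dp  0  -  1  1  2  2  2  1  3  2  1  3  2  2  2  3  3  2
(- denotes ∞ / unreachable)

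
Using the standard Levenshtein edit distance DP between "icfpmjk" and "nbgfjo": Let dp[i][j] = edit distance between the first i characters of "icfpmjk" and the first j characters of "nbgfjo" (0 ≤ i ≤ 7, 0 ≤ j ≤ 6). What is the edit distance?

6

   ''  n  b  g  f  j  o
''  0  1  2  3  4  5  6
 i  1  1  2  3  4  5  6
 c  2  2  2  3  4  5  6
 f  3  3  3  3  3  4  5
 p  4  4  4  4  4  4  5
 m  5  5  5  5  5  5  5
 j  6  6  6  6  6  5  6
 k  7  7  7  7  7  6  6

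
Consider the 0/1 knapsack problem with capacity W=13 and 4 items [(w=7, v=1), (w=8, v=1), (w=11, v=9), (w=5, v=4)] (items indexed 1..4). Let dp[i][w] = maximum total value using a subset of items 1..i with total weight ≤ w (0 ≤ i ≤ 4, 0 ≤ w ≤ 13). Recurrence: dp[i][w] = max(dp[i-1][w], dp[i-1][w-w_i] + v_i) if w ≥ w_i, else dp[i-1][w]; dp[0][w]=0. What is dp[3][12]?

i\w   0   1   2   3   4   5   6   7   8   9  10  11  12  13
  0   0   0   0   0   0   0   0   0   0   0   0   0   0   0
  1   0   0   0   0   0   0   0   1   1   1   1   1   1   1
  2   0   0   0   0   0   0   0   1   1   1   1   1   1   1
  3   0   0   0   0   0   0   0   1   1   1   1   9   9   9
  4   0   0   0   0   0   4   4   4   4   4   4   9   9   9

9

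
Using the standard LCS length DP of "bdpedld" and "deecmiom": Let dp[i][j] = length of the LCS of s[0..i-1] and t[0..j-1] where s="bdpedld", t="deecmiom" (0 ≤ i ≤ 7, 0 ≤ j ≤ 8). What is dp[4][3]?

   ''  d  e  e  c  m  i  o  m
''  0  0  0  0  0  0  0  0  0
 b  0  0  0  0  0  0  0  0  0
 d  0  1  1  1  1  1  1  1  1
 p  0  1  1  1  1  1  1  1  1
 e  0  1  2  2  2  2  2  2  2
 d  0  1  2  2  2  2  2  2  2
 l  0  1  2  2  2  2  2  2  2
 d  0  1  2  2  2  2  2  2  2

2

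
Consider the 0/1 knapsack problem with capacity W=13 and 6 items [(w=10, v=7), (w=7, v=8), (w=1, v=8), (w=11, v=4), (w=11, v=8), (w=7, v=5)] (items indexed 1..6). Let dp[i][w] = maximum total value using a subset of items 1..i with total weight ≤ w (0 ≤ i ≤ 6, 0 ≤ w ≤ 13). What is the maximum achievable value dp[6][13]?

16

i\w   0   1   2   3   4   5   6   7   8   9  10  11  12  13
  0   0   0   0   0   0   0   0   0   0   0   0   0   0   0
  1   0   0   0   0   0   0   0   0   0   0   7   7   7   7
  2   0   0   0   0   0   0   0   8   8   8   8   8   8   8
  3   0   8   8   8   8   8   8   8  16  16  16  16  16  16
  4   0   8   8   8   8   8   8   8  16  16  16  16  16  16
  5   0   8   8   8   8   8   8   8  16  16  16  16  16  16
  6   0   8   8   8   8   8   8   8  16  16  16  16  16  16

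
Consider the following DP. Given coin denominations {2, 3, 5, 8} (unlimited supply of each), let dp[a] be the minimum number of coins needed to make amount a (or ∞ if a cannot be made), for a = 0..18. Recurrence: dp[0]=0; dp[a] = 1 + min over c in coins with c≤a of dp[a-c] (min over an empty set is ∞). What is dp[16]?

2

 a  0  1  2  3  4  5  6  7  8  9 10 11 12 13 14 15 16 17 18
dp  0  -  1  1  2  1  2  2  1  3  2  2  3  2  3  3  2  4  3
(- denotes ∞ / unreachable)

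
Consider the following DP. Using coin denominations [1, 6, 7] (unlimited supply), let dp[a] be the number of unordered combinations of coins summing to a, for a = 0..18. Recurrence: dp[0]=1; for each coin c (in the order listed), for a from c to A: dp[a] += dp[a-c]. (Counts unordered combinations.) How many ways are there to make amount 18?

after  coin     0     1     2     3     4     5     6     7     8     9    10    11    12    13    14    15    16    17    18
          1     1     1     1     1     1     1     1     1     1     1     1     1     1     1     1     1     1     1     1
          6     1     1     1     1     1     1     2     2     2     2     2     2     3     3     3     3     3     3     4
          7     1     1     1     1     1     1     2     3     3     3     3     3     4     5     6     6     6     6     7

7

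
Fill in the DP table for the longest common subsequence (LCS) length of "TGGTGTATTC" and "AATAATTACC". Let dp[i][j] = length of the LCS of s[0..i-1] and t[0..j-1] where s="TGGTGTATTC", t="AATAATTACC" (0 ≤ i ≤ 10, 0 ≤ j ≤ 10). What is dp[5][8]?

   ''  A  A  T  A  A  T  T  A  C  C
''  0  0  0  0  0  0  0  0  0  0  0
 T  0  0  0  1  1  1  1  1  1  1  1
 G  0  0  0  1  1  1  1  1  1  1  1
 G  0  0  0  1  1  1  1  1  1  1  1
 T  0  0  0  1  1  1  2  2  2  2  2
 G  0  0  0  1  1  1  2  2  2  2  2
 T  0  0  0  1  1  1  2  3  3  3  3
 A  0  1  1  1  2  2  2  3  4  4  4
 T  0  1  1  2  2  2  3  3  4  4  4
 T  0  1  1  2  2  2  3  4  4  4  4
 C  0  1  1  2  2  2  3  4  4  5  5

2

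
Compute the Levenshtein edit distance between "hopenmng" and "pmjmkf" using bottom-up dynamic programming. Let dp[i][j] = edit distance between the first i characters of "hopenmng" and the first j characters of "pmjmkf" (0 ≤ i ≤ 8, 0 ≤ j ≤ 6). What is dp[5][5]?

   ''  p  m  j  m  k  f
''  0  1  2  3  4  5  6
 h  1  1  2  3  4  5  6
 o  2  2  2  3  4  5  6
 p  3  2  3  3  4  5  6
 e  4  3  3  4  4  5  6
 n  5  4  4  4  5  5  6
 m  6  5  4  5  4  5  6
 n  7  6  5  5  5  5  6
 g  8  7  6  6  6  6  6

5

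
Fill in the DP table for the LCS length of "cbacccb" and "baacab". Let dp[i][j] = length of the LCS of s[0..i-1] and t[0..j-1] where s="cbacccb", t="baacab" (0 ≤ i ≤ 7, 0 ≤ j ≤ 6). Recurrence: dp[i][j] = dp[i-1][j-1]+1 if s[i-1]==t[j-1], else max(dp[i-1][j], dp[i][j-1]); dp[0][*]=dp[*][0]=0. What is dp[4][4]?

   ''  b  a  a  c  a  b
''  0  0  0  0  0  0  0
 c  0  0  0  0  1  1  1
 b  0  1  1  1  1  1  2
 a  0  1  2  2  2  2  2
 c  0  1  2  2  3  3  3
 c  0  1  2  2  3  3  3
 c  0  1  2  2  3  3  3
 b  0  1  2  2  3  3  4

3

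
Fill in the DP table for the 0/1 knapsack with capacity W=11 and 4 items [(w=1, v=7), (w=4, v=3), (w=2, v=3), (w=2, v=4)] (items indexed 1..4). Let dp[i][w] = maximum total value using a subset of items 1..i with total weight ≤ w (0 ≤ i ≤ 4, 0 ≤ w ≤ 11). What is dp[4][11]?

17

i\w   0   1   2   3   4   5   6   7   8   9  10  11
  0   0   0   0   0   0   0   0   0   0   0   0   0
  1   0   7   7   7   7   7   7   7   7   7   7   7
  2   0   7   7   7   7  10  10  10  10  10  10  10
  3   0   7   7  10  10  10  10  13  13  13  13  13
  4   0   7   7  11  11  14  14  14  14  17  17  17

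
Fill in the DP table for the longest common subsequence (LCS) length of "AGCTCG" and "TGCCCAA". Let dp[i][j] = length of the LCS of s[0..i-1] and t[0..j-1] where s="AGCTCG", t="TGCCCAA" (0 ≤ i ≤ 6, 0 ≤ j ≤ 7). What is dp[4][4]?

2

   ''  T  G  C  C  C  A  A
''  0  0  0  0  0  0  0  0
 A  0  0  0  0  0  0  1  1
 G  0  0  1  1  1  1  1  1
 C  0  0  1  2  2  2  2  2
 T  0  1  1  2  2  2  2  2
 C  0  1  1  2  3  3  3  3
 G  0  1  2  2  3  3  3  3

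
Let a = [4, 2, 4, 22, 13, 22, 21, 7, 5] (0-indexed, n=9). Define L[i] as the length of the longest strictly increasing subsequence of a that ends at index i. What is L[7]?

   i    0    1    2    3    4    5    6    7    8
a[i]    4    2    4   22   13   22   21    7    5
L[i]    1    1    2    3    3    4    4    3    3

3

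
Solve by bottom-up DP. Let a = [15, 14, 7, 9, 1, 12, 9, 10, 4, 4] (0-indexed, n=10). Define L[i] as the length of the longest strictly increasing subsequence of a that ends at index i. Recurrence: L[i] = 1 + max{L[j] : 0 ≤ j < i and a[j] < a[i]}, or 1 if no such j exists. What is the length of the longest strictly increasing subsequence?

   i    0    1    2    3    4    5    6    7    8    9
a[i]   15   14    7    9    1   12    9   10    4    4
L[i]    1    1    1    2    1    3    2    3    2    2

3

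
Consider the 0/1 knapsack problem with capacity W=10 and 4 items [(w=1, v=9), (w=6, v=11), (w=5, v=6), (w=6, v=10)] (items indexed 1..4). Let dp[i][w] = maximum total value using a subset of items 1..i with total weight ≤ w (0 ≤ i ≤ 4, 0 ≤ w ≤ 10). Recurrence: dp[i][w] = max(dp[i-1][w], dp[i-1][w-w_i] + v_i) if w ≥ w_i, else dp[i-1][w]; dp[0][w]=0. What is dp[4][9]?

20

i\w   0   1   2   3   4   5   6   7   8   9  10
  0   0   0   0   0   0   0   0   0   0   0   0
  1   0   9   9   9   9   9   9   9   9   9   9
  2   0   9   9   9   9   9  11  20  20  20  20
  3   0   9   9   9   9   9  15  20  20  20  20
  4   0   9   9   9   9   9  15  20  20  20  20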